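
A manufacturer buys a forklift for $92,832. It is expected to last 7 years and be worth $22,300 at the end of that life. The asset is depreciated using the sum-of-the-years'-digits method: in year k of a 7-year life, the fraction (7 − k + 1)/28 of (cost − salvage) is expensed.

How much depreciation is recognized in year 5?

$7,557

Depreciable base = $92,832 − $22,300 = $70,532.
Sum of the years' digits = 7+6+5+4+3+2+1 = 28.
Year 1: $70,532 × 7/28 = $17,633. Book value $75,199.
Year 2: $70,532 × 6/28 = $15,114. Book value $60,085.
Year 3: $70,532 × 5/28 = $12,595. Book value $47,490.
Year 4: $70,532 × 4/28 = $10,076. Book value $37,414.
Year 5: $70,532 × 3/28 = $7,557. Book value $29,857.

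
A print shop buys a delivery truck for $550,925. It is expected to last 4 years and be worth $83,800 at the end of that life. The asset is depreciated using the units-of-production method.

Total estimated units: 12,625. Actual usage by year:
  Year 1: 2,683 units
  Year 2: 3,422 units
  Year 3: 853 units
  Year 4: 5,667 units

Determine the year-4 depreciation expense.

$209,679

Depreciable base = $550,925 − $83,800 = $467,125.
Rate = $467,125 / 12,625 units = $37 per unit.
Year 1: 2,683 × $37 = $99,271. Book value $451,654.
Year 2: 3,422 × $37 = $126,614. Book value $325,040.
Year 3: 853 × $37 = $31,561. Book value $293,479.
Year 4: 5,667 × $37 = $209,679. Book value $83,800.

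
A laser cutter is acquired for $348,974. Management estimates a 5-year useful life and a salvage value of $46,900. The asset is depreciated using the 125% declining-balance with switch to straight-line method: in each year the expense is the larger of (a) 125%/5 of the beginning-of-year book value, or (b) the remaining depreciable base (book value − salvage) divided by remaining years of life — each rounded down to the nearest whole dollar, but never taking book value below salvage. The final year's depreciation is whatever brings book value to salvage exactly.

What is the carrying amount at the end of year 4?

Depreciable base = $348,974 − $46,900 = $302,074.
Year 1: DB = ⌊$348,974 × 125%/5⌋ = $87,243; SL = ⌊$302,074/5⌋ = $60,414 → take DB $87,243. Book value $261,731.
Year 2: DB = ⌊$261,731 × 125%/5⌋ = $65,432; SL = ⌊$214,831/4⌋ = $53,707 → take DB $65,432. Book value $196,299.
Year 3: DB = ⌊$196,299 × 125%/5⌋ = $49,074; SL = ⌊$149,399/3⌋ = $49,799 → take SL $49,799. Book value $146,500.
Year 4: DB = ⌊$146,500 × 125%/5⌋ = $36,625; SL = ⌊$99,600/2⌋ = $49,800 → take SL $49,800. Book value $96,700.

$96,700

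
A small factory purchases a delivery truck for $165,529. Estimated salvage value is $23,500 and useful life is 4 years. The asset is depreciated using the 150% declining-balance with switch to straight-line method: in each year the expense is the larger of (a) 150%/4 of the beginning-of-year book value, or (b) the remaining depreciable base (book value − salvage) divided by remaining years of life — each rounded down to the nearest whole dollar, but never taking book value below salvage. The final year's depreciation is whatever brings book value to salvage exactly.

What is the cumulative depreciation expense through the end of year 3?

$125,116

Depreciable base = $165,529 − $23,500 = $142,029.
Year 1: DB = ⌊$165,529 × 150%/4⌋ = $62,073; SL = ⌊$142,029/4⌋ = $35,507 → take DB $62,073. Book value $103,456.
Year 2: DB = ⌊$103,456 × 150%/4⌋ = $38,796; SL = ⌊$79,956/3⌋ = $26,652 → take DB $38,796. Book value $64,660.
Year 3: DB = ⌊$64,660 × 150%/4⌋ = $24,247; SL = ⌊$41,160/2⌋ = $20,580 → take DB $24,247. Book value $40,413.
Accumulated through year 3 = $165,529 − $40,413 = $125,116.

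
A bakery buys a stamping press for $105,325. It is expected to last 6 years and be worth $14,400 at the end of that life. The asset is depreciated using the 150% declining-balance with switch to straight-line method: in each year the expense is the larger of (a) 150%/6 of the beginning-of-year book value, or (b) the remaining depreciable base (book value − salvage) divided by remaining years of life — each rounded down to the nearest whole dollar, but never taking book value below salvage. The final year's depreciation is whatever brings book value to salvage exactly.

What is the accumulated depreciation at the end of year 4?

$71,998

Depreciable base = $105,325 − $14,400 = $90,925.
Year 1: DB = ⌊$105,325 × 150%/6⌋ = $26,331; SL = ⌊$90,925/6⌋ = $15,154 → take DB $26,331. Book value $78,994.
Year 2: DB = ⌊$78,994 × 150%/6⌋ = $19,748; SL = ⌊$64,594/5⌋ = $12,918 → take DB $19,748. Book value $59,246.
Year 3: DB = ⌊$59,246 × 150%/6⌋ = $14,811; SL = ⌊$44,846/4⌋ = $11,211 → take DB $14,811. Book value $44,435.
Year 4: DB = ⌊$44,435 × 150%/6⌋ = $11,108; SL = ⌊$30,035/3⌋ = $10,011 → take DB $11,108. Book value $33,327.
Accumulated through year 4 = $105,325 − $33,327 = $71,998.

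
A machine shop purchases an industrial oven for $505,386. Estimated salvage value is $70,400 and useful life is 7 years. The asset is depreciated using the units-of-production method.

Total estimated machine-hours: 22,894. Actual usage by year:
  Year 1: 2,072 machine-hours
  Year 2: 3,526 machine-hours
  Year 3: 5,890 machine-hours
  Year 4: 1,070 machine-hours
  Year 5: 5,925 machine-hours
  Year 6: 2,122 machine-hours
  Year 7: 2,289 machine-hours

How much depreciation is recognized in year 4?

$20,330

Depreciable base = $505,386 − $70,400 = $434,986.
Rate = $434,986 / 22,894 machine-hours = $19 per machine-hour.
Year 1: 2,072 × $19 = $39,368. Book value $466,018.
Year 2: 3,526 × $19 = $66,994. Book value $399,024.
Year 3: 5,890 × $19 = $111,910. Book value $287,114.
Year 4: 1,070 × $19 = $20,330. Book value $266,784.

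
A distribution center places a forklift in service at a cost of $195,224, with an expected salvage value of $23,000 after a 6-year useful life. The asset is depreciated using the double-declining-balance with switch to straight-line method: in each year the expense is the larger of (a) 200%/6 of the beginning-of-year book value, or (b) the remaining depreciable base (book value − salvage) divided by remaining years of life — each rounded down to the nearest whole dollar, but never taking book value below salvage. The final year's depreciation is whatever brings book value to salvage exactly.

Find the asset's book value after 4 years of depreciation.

$38,564

Depreciable base = $195,224 − $23,000 = $172,224.
Year 1: DB = ⌊$195,224 × 200%/6⌋ = $65,074; SL = ⌊$172,224/6⌋ = $28,704 → take DB $65,074. Book value $130,150.
Year 2: DB = ⌊$130,150 × 200%/6⌋ = $43,383; SL = ⌊$107,150/5⌋ = $21,430 → take DB $43,383. Book value $86,767.
Year 3: DB = ⌊$86,767 × 200%/6⌋ = $28,922; SL = ⌊$63,767/4⌋ = $15,941 → take DB $28,922. Book value $57,845.
Year 4: DB = ⌊$57,845 × 200%/6⌋ = $19,281; SL = ⌊$34,845/3⌋ = $11,615 → take DB $19,281. Book value $38,564.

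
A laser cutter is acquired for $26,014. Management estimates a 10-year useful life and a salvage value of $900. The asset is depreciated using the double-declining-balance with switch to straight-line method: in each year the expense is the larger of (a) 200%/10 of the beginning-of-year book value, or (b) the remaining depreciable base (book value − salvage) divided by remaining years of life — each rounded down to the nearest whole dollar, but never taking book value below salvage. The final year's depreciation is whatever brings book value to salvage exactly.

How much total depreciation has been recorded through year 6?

$19,194

Depreciable base = $26,014 − $900 = $25,114.
Year 1: DB = ⌊$26,014 × 200%/10⌋ = $5,202; SL = ⌊$25,114/10⌋ = $2,511 → take DB $5,202. Book value $20,812.
Year 2: DB = ⌊$20,812 × 200%/10⌋ = $4,162; SL = ⌊$19,912/9⌋ = $2,212 → take DB $4,162. Book value $16,650.
Year 3: DB = ⌊$16,650 × 200%/10⌋ = $3,330; SL = ⌊$15,750/8⌋ = $1,968 → take DB $3,330. Book value $13,320.
Year 4: DB = ⌊$13,320 × 200%/10⌋ = $2,664; SL = ⌊$12,420/7⌋ = $1,774 → take DB $2,664. Book value $10,656.
Year 5: DB = ⌊$10,656 × 200%/10⌋ = $2,131; SL = ⌊$9,756/6⌋ = $1,626 → take DB $2,131. Book value $8,525.
Year 6: DB = ⌊$8,525 × 200%/10⌋ = $1,705; SL = ⌊$7,625/5⌋ = $1,525 → take DB $1,705. Book value $6,820.
Accumulated through year 6 = $26,014 − $6,820 = $19,194.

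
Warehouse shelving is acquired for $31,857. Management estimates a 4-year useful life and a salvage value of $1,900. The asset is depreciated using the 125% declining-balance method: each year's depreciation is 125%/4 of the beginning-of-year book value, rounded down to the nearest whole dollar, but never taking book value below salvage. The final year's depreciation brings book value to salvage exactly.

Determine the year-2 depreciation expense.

Depreciable base = $31,857 − $1,900 = $29,957.
Year 1: ⌊$31,857 × 125%/4⌋ = $9,955. Book value $21,902.
Year 2: ⌊$21,902 × 125%/4⌋ = $6,844. Book value $15,058.

$6,844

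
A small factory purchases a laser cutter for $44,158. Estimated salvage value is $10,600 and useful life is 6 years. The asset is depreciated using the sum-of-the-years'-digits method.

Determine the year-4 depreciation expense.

$4,794

Depreciable base = $44,158 − $10,600 = $33,558.
Sum of the years' digits = 6+5+4+3+2+1 = 21.
Year 1: $33,558 × 6/21 = $9,588. Book value $34,570.
Year 2: $33,558 × 5/21 = $7,990. Book value $26,580.
Year 3: $33,558 × 4/21 = $6,392. Book value $20,188.
Year 4: $33,558 × 3/21 = $4,794. Book value $15,394.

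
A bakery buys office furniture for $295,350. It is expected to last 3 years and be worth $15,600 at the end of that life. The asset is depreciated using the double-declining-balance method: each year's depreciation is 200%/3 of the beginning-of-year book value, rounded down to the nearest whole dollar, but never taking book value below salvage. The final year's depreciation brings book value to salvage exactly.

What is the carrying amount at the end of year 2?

$32,817

Depreciable base = $295,350 − $15,600 = $279,750.
Year 1: ⌊$295,350 × 200%/3⌋ = $196,900. Book value $98,450.
Year 2: ⌊$98,450 × 200%/3⌋ = $65,633. Book value $32,817.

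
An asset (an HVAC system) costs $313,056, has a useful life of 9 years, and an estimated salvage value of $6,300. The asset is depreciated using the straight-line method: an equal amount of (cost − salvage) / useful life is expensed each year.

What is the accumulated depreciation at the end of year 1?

Depreciable base = $313,056 − $6,300 = $306,756.
Annual expense = $306,756 / 9 = $34,084.
End of year 1: book value $278,972.
Accumulated through year 1 = $313,056 − $278,972 = $34,084.

$34,084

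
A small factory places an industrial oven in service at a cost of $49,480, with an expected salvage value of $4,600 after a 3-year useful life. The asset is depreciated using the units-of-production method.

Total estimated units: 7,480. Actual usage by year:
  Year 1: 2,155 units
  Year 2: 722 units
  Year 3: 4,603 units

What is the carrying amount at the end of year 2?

$32,218

Depreciable base = $49,480 − $4,600 = $44,880.
Rate = $44,880 / 7,480 units = $6 per unit.
Year 1: 2,155 × $6 = $12,930. Book value $36,550.
Year 2: 722 × $6 = $4,332. Book value $32,218.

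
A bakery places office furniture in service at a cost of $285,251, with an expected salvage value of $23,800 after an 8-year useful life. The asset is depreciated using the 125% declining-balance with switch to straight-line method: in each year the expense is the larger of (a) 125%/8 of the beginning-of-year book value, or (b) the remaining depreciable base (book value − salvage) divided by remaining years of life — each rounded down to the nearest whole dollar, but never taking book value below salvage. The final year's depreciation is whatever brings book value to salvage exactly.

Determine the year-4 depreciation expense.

Depreciable base = $285,251 − $23,800 = $261,451.
Year 1: DB = ⌊$285,251 × 125%/8⌋ = $44,570; SL = ⌊$261,451/8⌋ = $32,681 → take DB $44,570. Book value $240,681.
Year 2: DB = ⌊$240,681 × 125%/8⌋ = $37,606; SL = ⌊$216,881/7⌋ = $30,983 → take DB $37,606. Book value $203,075.
Year 3: DB = ⌊$203,075 × 125%/8⌋ = $31,730; SL = ⌊$179,275/6⌋ = $29,879 → take DB $31,730. Book value $171,345.
Year 4: DB = ⌊$171,345 × 125%/8⌋ = $26,772; SL = ⌊$147,545/5⌋ = $29,509 → take SL $29,509. Book value $141,836.

$29,509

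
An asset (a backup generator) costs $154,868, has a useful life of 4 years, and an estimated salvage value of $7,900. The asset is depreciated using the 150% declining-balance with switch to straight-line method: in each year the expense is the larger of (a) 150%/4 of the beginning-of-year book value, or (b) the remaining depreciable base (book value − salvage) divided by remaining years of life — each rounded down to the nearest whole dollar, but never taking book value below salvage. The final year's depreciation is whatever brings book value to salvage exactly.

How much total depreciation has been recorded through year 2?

$94,372

Depreciable base = $154,868 − $7,900 = $146,968.
Year 1: DB = ⌊$154,868 × 150%/4⌋ = $58,075; SL = ⌊$146,968/4⌋ = $36,742 → take DB $58,075. Book value $96,793.
Year 2: DB = ⌊$96,793 × 150%/4⌋ = $36,297; SL = ⌊$88,893/3⌋ = $29,631 → take DB $36,297. Book value $60,496.
Accumulated through year 2 = $154,868 − $60,496 = $94,372.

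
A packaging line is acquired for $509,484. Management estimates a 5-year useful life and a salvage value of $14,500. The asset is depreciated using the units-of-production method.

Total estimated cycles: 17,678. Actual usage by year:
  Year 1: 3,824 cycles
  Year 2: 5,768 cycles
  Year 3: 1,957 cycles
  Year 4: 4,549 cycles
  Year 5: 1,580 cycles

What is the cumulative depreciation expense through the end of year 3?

$323,372

Depreciable base = $509,484 − $14,500 = $494,984.
Rate = $494,984 / 17,678 cycles = $28 per cycle.
Year 1: 3,824 × $28 = $107,072. Book value $402,412.
Year 2: 5,768 × $28 = $161,504. Book value $240,908.
Year 3: 1,957 × $28 = $54,796. Book value $186,112.
Accumulated through year 3 = $509,484 − $186,112 = $323,372.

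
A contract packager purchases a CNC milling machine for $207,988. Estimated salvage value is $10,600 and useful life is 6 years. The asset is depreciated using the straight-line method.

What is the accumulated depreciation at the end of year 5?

$164,490

Depreciable base = $207,988 − $10,600 = $197,388.
Annual expense = $197,388 / 6 = $32,898.
End of year 1: book value $175,090.
End of year 2: book value $142,192.
End of year 3: book value $109,294.
End of year 4: book value $76,396.
End of year 5: book value $43,498.
Accumulated through year 5 = $207,988 − $43,498 = $164,490.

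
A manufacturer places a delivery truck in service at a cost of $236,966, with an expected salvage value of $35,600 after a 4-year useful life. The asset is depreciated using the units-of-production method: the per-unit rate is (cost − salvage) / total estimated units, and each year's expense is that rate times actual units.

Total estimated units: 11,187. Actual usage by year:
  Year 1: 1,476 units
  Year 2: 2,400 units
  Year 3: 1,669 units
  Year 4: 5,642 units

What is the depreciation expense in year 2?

$43,200

Depreciable base = $236,966 − $35,600 = $201,366.
Rate = $201,366 / 11,187 units = $18 per unit.
Year 1: 1,476 × $18 = $26,568. Book value $210,398.
Year 2: 2,400 × $18 = $43,200. Book value $167,198.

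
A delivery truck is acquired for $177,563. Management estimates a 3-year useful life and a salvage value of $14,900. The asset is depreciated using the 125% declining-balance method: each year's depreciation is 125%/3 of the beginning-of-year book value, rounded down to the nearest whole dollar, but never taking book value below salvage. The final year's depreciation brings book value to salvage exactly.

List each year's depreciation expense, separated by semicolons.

$73,984; $43,157; $45,522

Depreciable base = $177,563 − $14,900 = $162,663.
Year 1: ⌊$177,563 × 125%/3⌋ = $73,984. Book value $103,579.
Year 2: ⌊$103,579 × 125%/3⌋ = $43,157. Book value $60,422.
Year 3 (final): $60,422 − $14,900 = $45,522. Book value $14,900.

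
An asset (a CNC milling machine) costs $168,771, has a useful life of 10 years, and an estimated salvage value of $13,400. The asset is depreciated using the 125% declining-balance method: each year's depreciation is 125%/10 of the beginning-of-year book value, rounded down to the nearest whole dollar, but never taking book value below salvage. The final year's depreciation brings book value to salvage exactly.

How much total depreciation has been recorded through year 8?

$110,778

Depreciable base = $168,771 − $13,400 = $155,371.
Year 1: ⌊$168,771 × 125%/10⌋ = $21,096. Book value $147,675.
Year 2: ⌊$147,675 × 125%/10⌋ = $18,459. Book value $129,216.
Year 3: ⌊$129,216 × 125%/10⌋ = $16,152. Book value $113,064.
Year 4: ⌊$113,064 × 125%/10⌋ = $14,133. Book value $98,931.
Year 5: ⌊$98,931 × 125%/10⌋ = $12,366. Book value $86,565.
Year 6: ⌊$86,565 × 125%/10⌋ = $10,820. Book value $75,745.
Year 7: ⌊$75,745 × 125%/10⌋ = $9,468. Book value $66,277.
Year 8: ⌊$66,277 × 125%/10⌋ = $8,284. Book value $57,993.
Accumulated through year 8 = $168,771 − $57,993 = $110,778.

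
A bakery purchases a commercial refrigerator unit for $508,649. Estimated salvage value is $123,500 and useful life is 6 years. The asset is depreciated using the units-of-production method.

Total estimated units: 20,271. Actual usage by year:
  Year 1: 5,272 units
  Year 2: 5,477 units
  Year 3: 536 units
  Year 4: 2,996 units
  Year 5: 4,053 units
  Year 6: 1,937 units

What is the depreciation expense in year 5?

Depreciable base = $508,649 − $123,500 = $385,149.
Rate = $385,149 / 20,271 units = $19 per unit.
Year 1: 5,272 × $19 = $100,168. Book value $408,481.
Year 2: 5,477 × $19 = $104,063. Book value $304,418.
Year 3: 536 × $19 = $10,184. Book value $294,234.
Year 4: 2,996 × $19 = $56,924. Book value $237,310.
Year 5: 4,053 × $19 = $77,007. Book value $160,303.

$77,007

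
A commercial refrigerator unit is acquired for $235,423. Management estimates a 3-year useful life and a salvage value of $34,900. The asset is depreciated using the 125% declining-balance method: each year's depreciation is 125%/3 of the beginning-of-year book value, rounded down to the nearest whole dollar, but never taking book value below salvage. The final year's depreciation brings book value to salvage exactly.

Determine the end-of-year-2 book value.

Depreciable base = $235,423 − $34,900 = $200,523.
Year 1: ⌊$235,423 × 125%/3⌋ = $98,092. Book value $137,331.
Year 2: ⌊$137,331 × 125%/3⌋ = $57,221. Book value $80,110.

$80,110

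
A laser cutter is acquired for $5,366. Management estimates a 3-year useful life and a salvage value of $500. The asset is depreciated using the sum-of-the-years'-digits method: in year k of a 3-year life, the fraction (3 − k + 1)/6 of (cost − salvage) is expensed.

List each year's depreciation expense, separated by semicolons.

Depreciable base = $5,366 − $500 = $4,866.
Sum of the years' digits = 3+2+1 = 6.
Year 1: $4,866 × 3/6 = $2,433. Book value $2,933.
Year 2: $4,866 × 2/6 = $1,622. Book value $1,311.
Year 3: $4,866 × 1/6 = $811. Book value $500.

$2,433; $1,622; $811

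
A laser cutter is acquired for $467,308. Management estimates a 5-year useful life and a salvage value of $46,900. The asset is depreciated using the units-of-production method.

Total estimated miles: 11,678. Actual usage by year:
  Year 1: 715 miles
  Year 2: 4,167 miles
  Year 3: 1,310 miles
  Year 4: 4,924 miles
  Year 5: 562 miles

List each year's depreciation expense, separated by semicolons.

$25,740; $150,012; $47,160; $177,264; $20,232

Depreciable base = $467,308 − $46,900 = $420,408.
Rate = $420,408 / 11,678 miles = $36 per mile.
Year 1: 715 × $36 = $25,740. Book value $441,568.
Year 2: 4,167 × $36 = $150,012. Book value $291,556.
Year 3: 1,310 × $36 = $47,160. Book value $244,396.
Year 4: 4,924 × $36 = $177,264. Book value $67,132.
Year 5: 562 × $36 = $20,232. Book value $46,900.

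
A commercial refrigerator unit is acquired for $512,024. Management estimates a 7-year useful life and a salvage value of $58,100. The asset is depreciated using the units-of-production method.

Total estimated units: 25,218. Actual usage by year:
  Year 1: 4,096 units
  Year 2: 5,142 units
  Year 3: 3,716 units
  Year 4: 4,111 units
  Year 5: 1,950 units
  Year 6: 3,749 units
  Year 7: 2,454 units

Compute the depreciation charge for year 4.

$73,998

Depreciable base = $512,024 − $58,100 = $453,924.
Rate = $453,924 / 25,218 units = $18 per unit.
Year 1: 4,096 × $18 = $73,728. Book value $438,296.
Year 2: 5,142 × $18 = $92,556. Book value $345,740.
Year 3: 3,716 × $18 = $66,888. Book value $278,852.
Year 4: 4,111 × $18 = $73,998. Book value $204,854.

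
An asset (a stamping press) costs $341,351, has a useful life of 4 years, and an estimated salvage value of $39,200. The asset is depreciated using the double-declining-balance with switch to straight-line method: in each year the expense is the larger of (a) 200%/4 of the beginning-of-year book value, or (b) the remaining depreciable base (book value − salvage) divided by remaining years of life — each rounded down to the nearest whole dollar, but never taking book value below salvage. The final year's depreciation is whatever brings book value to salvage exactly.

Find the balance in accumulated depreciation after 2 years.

$256,013

Depreciable base = $341,351 − $39,200 = $302,151.
Year 1: DB = ⌊$341,351 × 200%/4⌋ = $170,675; SL = ⌊$302,151/4⌋ = $75,537 → take DB $170,675. Book value $170,676.
Year 2: DB = ⌊$170,676 × 200%/4⌋ = $85,338; SL = ⌊$131,476/3⌋ = $43,825 → take DB $85,338. Book value $85,338.
Accumulated through year 2 = $341,351 − $85,338 = $256,013.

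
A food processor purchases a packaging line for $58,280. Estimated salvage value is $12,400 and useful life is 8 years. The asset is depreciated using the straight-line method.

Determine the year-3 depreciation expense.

Depreciable base = $58,280 − $12,400 = $45,880.
Annual expense = $45,880 / 8 = $5,735.

$5,735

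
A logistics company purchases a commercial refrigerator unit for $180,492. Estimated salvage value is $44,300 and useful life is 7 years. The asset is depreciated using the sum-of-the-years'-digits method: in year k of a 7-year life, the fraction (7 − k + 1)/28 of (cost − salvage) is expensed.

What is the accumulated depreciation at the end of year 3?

Depreciable base = $180,492 − $44,300 = $136,192.
Sum of the years' digits = 7+6+5+4+3+2+1 = 28.
Year 1: $136,192 × 7/28 = $34,048. Book value $146,444.
Year 2: $136,192 × 6/28 = $29,184. Book value $117,260.
Year 3: $136,192 × 5/28 = $24,320. Book value $92,940.
Accumulated through year 3 = $180,492 − $92,940 = $87,552.

$87,552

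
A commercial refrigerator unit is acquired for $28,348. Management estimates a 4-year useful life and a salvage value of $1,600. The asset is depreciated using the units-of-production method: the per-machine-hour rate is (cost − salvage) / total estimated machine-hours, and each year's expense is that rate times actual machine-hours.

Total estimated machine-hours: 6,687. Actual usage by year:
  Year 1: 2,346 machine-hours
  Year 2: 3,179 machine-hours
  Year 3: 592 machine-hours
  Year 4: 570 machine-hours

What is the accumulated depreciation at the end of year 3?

$24,468

Depreciable base = $28,348 − $1,600 = $26,748.
Rate = $26,748 / 6,687 machine-hours = $4 per machine-hour.
Year 1: 2,346 × $4 = $9,384. Book value $18,964.
Year 2: 3,179 × $4 = $12,716. Book value $6,248.
Year 3: 592 × $4 = $2,368. Book value $3,880.
Accumulated through year 3 = $28,348 − $3,880 = $24,468.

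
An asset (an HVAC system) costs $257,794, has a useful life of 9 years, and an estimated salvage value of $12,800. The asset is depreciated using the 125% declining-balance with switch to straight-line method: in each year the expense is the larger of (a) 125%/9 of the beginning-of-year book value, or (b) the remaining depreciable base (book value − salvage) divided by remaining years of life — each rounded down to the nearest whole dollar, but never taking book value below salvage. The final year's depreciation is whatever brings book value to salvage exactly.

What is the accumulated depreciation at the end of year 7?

Depreciable base = $257,794 − $12,800 = $244,994.
Year 1: DB = ⌊$257,794 × 125%/9⌋ = $35,804; SL = ⌊$244,994/9⌋ = $27,221 → take DB $35,804. Book value $221,990.
Year 2: DB = ⌊$221,990 × 125%/9⌋ = $30,831; SL = ⌊$209,190/8⌋ = $26,148 → take DB $30,831. Book value $191,159.
Year 3: DB = ⌊$191,159 × 125%/9⌋ = $26,549; SL = ⌊$178,359/7⌋ = $25,479 → take DB $26,549. Book value $164,610.
Year 4: DB = ⌊$164,610 × 125%/9⌋ = $22,862; SL = ⌊$151,810/6⌋ = $25,301 → take SL $25,301. Book value $139,309.
Year 5: DB = ⌊$139,309 × 125%/9⌋ = $19,348; SL = ⌊$126,509/5⌋ = $25,301 → take SL $25,301. Book value $114,008.
Year 6: DB = ⌊$114,008 × 125%/9⌋ = $15,834; SL = ⌊$101,208/4⌋ = $25,302 → take SL $25,302. Book value $88,706.
Year 7: DB = ⌊$88,706 × 125%/9⌋ = $12,320; SL = ⌊$75,906/3⌋ = $25,302 → take SL $25,302. Book value $63,404.
Accumulated through year 7 = $257,794 − $63,404 = $194,390.

$194,390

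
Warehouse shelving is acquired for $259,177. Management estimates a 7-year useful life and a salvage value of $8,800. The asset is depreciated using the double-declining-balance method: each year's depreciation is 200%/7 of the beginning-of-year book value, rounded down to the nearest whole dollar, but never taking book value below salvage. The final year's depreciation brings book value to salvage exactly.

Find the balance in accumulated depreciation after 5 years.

$210,986

Depreciable base = $259,177 − $8,800 = $250,377.
Year 1: ⌊$259,177 × 200%/7⌋ = $74,050. Book value $185,127.
Year 2: ⌊$185,127 × 200%/7⌋ = $52,893. Book value $132,234.
Year 3: ⌊$132,234 × 200%/7⌋ = $37,781. Book value $94,453.
Year 4: ⌊$94,453 × 200%/7⌋ = $26,986. Book value $67,467.
Year 5: ⌊$67,467 × 200%/7⌋ = $19,276. Book value $48,191.
Accumulated through year 5 = $259,177 − $48,191 = $210,986.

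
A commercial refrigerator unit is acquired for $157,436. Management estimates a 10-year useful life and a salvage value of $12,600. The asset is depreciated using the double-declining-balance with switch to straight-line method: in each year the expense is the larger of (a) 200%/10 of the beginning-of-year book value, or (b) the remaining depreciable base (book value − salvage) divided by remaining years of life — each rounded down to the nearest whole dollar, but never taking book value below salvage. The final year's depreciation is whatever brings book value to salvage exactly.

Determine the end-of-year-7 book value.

Depreciable base = $157,436 − $12,600 = $144,836.
Year 1: DB = ⌊$157,436 × 200%/10⌋ = $31,487; SL = ⌊$144,836/10⌋ = $14,483 → take DB $31,487. Book value $125,949.
Year 2: DB = ⌊$125,949 × 200%/10⌋ = $25,189; SL = ⌊$113,349/9⌋ = $12,594 → take DB $25,189. Book value $100,760.
Year 3: DB = ⌊$100,760 × 200%/10⌋ = $20,152; SL = ⌊$88,160/8⌋ = $11,020 → take DB $20,152. Book value $80,608.
Year 4: DB = ⌊$80,608 × 200%/10⌋ = $16,121; SL = ⌊$68,008/7⌋ = $9,715 → take DB $16,121. Book value $64,487.
Year 5: DB = ⌊$64,487 × 200%/10⌋ = $12,897; SL = ⌊$51,887/6⌋ = $8,647 → take DB $12,897. Book value $51,590.
Year 6: DB = ⌊$51,590 × 200%/10⌋ = $10,318; SL = ⌊$38,990/5⌋ = $7,798 → take DB $10,318. Book value $41,272.
Year 7: DB = ⌊$41,272 × 200%/10⌋ = $8,254; SL = ⌊$28,672/4⌋ = $7,168 → take DB $8,254. Book value $33,018.

$33,018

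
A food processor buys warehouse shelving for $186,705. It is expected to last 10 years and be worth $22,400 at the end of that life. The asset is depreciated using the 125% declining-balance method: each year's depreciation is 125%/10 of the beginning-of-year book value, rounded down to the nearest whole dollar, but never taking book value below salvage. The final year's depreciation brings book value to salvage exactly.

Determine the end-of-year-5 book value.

$95,765

Depreciable base = $186,705 − $22,400 = $164,305.
Year 1: ⌊$186,705 × 125%/10⌋ = $23,338. Book value $163,367.
Year 2: ⌊$163,367 × 125%/10⌋ = $20,420. Book value $142,947.
Year 3: ⌊$142,947 × 125%/10⌋ = $17,868. Book value $125,079.
Year 4: ⌊$125,079 × 125%/10⌋ = $15,634. Book value $109,445.
Year 5: ⌊$109,445 × 125%/10⌋ = $13,680. Book value $95,765.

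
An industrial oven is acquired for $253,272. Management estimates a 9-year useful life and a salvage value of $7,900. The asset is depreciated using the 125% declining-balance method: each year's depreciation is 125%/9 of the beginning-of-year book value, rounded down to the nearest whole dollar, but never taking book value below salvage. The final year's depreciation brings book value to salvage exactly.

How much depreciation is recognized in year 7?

$14,342

Depreciable base = $253,272 − $7,900 = $245,372.
Year 1: ⌊$253,272 × 125%/9⌋ = $35,176. Book value $218,096.
Year 2: ⌊$218,096 × 125%/9⌋ = $30,291. Book value $187,805.
Year 3: ⌊$187,805 × 125%/9⌋ = $26,084. Book value $161,721.
Year 4: ⌊$161,721 × 125%/9⌋ = $22,461. Book value $139,260.
Year 5: ⌊$139,260 × 125%/9⌋ = $19,341. Book value $119,919.
Year 6: ⌊$119,919 × 125%/9⌋ = $16,655. Book value $103,264.
Year 7: ⌊$103,264 × 125%/9⌋ = $14,342. Book value $88,922.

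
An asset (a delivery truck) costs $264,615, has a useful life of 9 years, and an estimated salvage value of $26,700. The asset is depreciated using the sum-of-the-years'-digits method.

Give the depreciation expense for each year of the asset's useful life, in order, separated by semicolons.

$47,583; $42,296; $37,009; $31,722; $26,435; $21,148; $15,861; $10,574; $5,287

Depreciable base = $264,615 − $26,700 = $237,915.
Sum of the years' digits = 9+8+7+6+5+4+3+2+1 = 45.
Year 1: $237,915 × 9/45 = $47,583. Book value $217,032.
Year 2: $237,915 × 8/45 = $42,296. Book value $174,736.
Year 3: $237,915 × 7/45 = $37,009. Book value $137,727.
Year 4: $237,915 × 6/45 = $31,722. Book value $106,005.
Year 5: $237,915 × 5/45 = $26,435. Book value $79,570.
Year 6: $237,915 × 4/45 = $21,148. Book value $58,422.
Year 7: $237,915 × 3/45 = $15,861. Book value $42,561.
Year 8: $237,915 × 2/45 = $10,574. Book value $31,987.
Year 9: $237,915 × 1/45 = $5,287. Book value $26,700.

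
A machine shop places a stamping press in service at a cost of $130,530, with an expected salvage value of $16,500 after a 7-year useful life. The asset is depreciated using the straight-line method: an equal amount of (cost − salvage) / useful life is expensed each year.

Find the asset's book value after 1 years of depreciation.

Depreciable base = $130,530 − $16,500 = $114,030.
Annual expense = $114,030 / 7 = $16,290.
End of year 1: book value $114,240.

$114,240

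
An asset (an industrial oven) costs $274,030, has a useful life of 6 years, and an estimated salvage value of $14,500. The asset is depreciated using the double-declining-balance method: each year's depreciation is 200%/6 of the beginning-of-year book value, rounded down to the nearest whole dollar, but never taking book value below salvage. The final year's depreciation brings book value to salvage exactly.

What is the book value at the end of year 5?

Depreciable base = $274,030 − $14,500 = $259,530.
Year 1: ⌊$274,030 × 200%/6⌋ = $91,343. Book value $182,687.
Year 2: ⌊$182,687 × 200%/6⌋ = $60,895. Book value $121,792.
Year 3: ⌊$121,792 × 200%/6⌋ = $40,597. Book value $81,195.
Year 4: ⌊$81,195 × 200%/6⌋ = $27,065. Book value $54,130.
Year 5: ⌊$54,130 × 200%/6⌋ = $18,043. Book value $36,087.

$36,087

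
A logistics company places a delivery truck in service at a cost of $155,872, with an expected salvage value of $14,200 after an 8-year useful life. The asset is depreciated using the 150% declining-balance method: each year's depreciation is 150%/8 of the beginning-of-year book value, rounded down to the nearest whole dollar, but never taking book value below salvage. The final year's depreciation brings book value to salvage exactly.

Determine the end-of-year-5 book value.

Depreciable base = $155,872 − $14,200 = $141,672.
Year 1: ⌊$155,872 × 150%/8⌋ = $29,226. Book value $126,646.
Year 2: ⌊$126,646 × 150%/8⌋ = $23,746. Book value $102,900.
Year 3: ⌊$102,900 × 150%/8⌋ = $19,293. Book value $83,607.
Year 4: ⌊$83,607 × 150%/8⌋ = $15,676. Book value $67,931.
Year 5: ⌊$67,931 × 150%/8⌋ = $12,737. Book value $55,194.

$55,194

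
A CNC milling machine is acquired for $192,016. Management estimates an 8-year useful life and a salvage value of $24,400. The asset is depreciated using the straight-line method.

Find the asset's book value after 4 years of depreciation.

Depreciable base = $192,016 − $24,400 = $167,616.
Annual expense = $167,616 / 8 = $20,952.
End of year 1: book value $171,064.
End of year 2: book value $150,112.
End of year 3: book value $129,160.
End of year 4: book value $108,208.

$108,208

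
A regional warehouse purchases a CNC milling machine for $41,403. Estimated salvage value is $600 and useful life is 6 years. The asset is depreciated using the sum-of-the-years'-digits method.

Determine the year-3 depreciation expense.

Depreciable base = $41,403 − $600 = $40,803.
Sum of the years' digits = 6+5+4+3+2+1 = 21.
Year 1: $40,803 × 6/21 = $11,658. Book value $29,745.
Year 2: $40,803 × 5/21 = $9,715. Book value $20,030.
Year 3: $40,803 × 4/21 = $7,772. Book value $12,258.

$7,772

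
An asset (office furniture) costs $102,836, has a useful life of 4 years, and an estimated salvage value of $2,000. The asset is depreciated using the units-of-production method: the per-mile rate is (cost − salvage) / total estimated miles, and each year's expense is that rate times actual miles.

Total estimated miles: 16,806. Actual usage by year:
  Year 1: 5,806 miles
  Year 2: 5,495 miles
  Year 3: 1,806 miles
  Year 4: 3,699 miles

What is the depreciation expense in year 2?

Depreciable base = $102,836 − $2,000 = $100,836.
Rate = $100,836 / 16,806 miles = $6 per mile.
Year 1: 5,806 × $6 = $34,836. Book value $68,000.
Year 2: 5,495 × $6 = $32,970. Book value $35,030.

$32,970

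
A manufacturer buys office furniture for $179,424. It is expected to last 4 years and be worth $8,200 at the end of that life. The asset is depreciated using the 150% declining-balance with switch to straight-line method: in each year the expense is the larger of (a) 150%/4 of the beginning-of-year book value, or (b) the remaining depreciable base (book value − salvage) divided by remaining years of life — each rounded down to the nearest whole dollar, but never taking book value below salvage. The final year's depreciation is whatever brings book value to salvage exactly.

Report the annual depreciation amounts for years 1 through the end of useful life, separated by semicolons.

Depreciable base = $179,424 − $8,200 = $171,224.
Year 1: DB = ⌊$179,424 × 150%/4⌋ = $67,284; SL = ⌊$171,224/4⌋ = $42,806 → take DB $67,284. Book value $112,140.
Year 2: DB = ⌊$112,140 × 150%/4⌋ = $42,052; SL = ⌊$103,940/3⌋ = $34,646 → take DB $42,052. Book value $70,088.
Year 3: DB = ⌊$70,088 × 150%/4⌋ = $26,283; SL = ⌊$61,888/2⌋ = $30,944 → take SL $30,944. Book value $39,144.
Year 4 (final): $39,144 − $8,200 = $30,944. Book value $8,200.

$67,284; $42,052; $30,944; $30,944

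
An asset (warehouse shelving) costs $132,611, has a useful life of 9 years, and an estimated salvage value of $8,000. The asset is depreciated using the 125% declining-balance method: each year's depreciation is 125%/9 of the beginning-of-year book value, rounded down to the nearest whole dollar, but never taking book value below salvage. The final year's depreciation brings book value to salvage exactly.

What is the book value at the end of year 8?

Depreciable base = $132,611 − $8,000 = $124,611.
Year 1: ⌊$132,611 × 125%/9⌋ = $18,418. Book value $114,193.
Year 2: ⌊$114,193 × 125%/9⌋ = $15,860. Book value $98,333.
Year 3: ⌊$98,333 × 125%/9⌋ = $13,657. Book value $84,676.
Year 4: ⌊$84,676 × 125%/9⌋ = $11,760. Book value $72,916.
Year 5: ⌊$72,916 × 125%/9⌋ = $10,127. Book value $62,789.
Year 6: ⌊$62,789 × 125%/9⌋ = $8,720. Book value $54,069.
Year 7: ⌊$54,069 × 125%/9⌋ = $7,509. Book value $46,560.
Year 8: ⌊$46,560 × 125%/9⌋ = $6,466. Book value $40,094.

$40,094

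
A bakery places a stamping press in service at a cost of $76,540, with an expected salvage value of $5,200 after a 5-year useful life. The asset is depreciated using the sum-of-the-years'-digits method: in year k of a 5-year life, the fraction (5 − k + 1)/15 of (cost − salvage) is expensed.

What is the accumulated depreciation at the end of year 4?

Depreciable base = $76,540 − $5,200 = $71,340.
Sum of the years' digits = 5+4+3+2+1 = 15.
Year 1: $71,340 × 5/15 = $23,780. Book value $52,760.
Year 2: $71,340 × 4/15 = $19,024. Book value $33,736.
Year 3: $71,340 × 3/15 = $14,268. Book value $19,468.
Year 4: $71,340 × 2/15 = $9,512. Book value $9,956.
Accumulated through year 4 = $76,540 − $9,956 = $66,584.

$66,584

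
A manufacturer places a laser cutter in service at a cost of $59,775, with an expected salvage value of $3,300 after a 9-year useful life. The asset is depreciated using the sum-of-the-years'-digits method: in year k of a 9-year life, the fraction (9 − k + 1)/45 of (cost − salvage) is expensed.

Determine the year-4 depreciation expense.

Depreciable base = $59,775 − $3,300 = $56,475.
Sum of the years' digits = 9+8+7+6+5+4+3+2+1 = 45.
Year 1: $56,475 × 9/45 = $11,295. Book value $48,480.
Year 2: $56,475 × 8/45 = $10,040. Book value $38,440.
Year 3: $56,475 × 7/45 = $8,785. Book value $29,655.
Year 4: $56,475 × 6/45 = $7,530. Book value $22,125.

$7,530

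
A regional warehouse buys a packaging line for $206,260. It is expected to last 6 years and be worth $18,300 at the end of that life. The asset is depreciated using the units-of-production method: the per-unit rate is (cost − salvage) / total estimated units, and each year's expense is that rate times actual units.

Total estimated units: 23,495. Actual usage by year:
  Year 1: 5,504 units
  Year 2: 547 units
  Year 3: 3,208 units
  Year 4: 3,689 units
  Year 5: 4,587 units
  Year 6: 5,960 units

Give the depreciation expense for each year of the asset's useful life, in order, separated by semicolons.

$44,032; $4,376; $25,664; $29,512; $36,696; $47,680

Depreciable base = $206,260 − $18,300 = $187,960.
Rate = $187,960 / 23,495 units = $8 per unit.
Year 1: 5,504 × $8 = $44,032. Book value $162,228.
Year 2: 547 × $8 = $4,376. Book value $157,852.
Year 3: 3,208 × $8 = $25,664. Book value $132,188.
Year 4: 3,689 × $8 = $29,512. Book value $102,676.
Year 5: 4,587 × $8 = $36,696. Book value $65,980.
Year 6: 5,960 × $8 = $47,680. Book value $18,300.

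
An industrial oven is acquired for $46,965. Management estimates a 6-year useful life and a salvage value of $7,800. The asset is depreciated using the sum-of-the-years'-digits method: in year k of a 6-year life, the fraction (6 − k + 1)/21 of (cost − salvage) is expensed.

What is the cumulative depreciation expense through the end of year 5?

$37,300

Depreciable base = $46,965 − $7,800 = $39,165.
Sum of the years' digits = 6+5+4+3+2+1 = 21.
Year 1: $39,165 × 6/21 = $11,190. Book value $35,775.
Year 2: $39,165 × 5/21 = $9,325. Book value $26,450.
Year 3: $39,165 × 4/21 = $7,460. Book value $18,990.
Year 4: $39,165 × 3/21 = $5,595. Book value $13,395.
Year 5: $39,165 × 2/21 = $3,730. Book value $9,665.
Accumulated through year 5 = $46,965 − $9,665 = $37,300.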